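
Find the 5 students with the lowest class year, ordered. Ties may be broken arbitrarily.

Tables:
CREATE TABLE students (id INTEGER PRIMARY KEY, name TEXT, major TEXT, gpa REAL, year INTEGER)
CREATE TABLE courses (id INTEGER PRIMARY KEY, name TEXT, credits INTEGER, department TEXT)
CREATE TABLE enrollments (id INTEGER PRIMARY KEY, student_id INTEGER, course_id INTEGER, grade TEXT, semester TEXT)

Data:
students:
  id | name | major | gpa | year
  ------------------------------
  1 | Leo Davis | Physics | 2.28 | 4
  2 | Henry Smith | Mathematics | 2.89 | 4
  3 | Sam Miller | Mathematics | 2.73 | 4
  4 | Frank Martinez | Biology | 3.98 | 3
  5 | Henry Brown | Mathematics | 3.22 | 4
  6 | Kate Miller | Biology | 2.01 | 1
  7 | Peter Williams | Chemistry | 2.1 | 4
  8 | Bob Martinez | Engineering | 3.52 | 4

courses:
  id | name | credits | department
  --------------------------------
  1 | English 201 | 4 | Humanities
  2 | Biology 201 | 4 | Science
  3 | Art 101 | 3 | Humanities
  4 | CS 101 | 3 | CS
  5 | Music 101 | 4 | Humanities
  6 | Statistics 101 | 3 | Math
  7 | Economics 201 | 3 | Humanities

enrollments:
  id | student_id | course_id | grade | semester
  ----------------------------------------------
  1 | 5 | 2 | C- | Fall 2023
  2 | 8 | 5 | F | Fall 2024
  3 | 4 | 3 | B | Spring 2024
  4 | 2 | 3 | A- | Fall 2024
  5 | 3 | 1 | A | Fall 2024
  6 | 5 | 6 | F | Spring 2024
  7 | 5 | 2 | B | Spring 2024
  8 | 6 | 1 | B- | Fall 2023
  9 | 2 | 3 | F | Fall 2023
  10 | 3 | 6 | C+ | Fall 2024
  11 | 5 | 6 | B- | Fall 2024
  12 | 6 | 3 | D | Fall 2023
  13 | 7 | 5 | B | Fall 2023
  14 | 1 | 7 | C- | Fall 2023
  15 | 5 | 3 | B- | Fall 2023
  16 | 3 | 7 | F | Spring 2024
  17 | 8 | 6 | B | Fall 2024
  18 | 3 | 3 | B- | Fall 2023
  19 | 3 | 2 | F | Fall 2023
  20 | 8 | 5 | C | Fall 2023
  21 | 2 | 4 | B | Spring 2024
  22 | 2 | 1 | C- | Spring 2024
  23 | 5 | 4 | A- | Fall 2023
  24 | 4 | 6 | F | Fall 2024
SELECT name, year FROM students ORDER BY year ASC LIMIT 5

Execution result:
name | year
Kate Miller | 1
Frank Martinez | 3
Leo Davis | 4
Henry Smith | 4
Sam Miller | 4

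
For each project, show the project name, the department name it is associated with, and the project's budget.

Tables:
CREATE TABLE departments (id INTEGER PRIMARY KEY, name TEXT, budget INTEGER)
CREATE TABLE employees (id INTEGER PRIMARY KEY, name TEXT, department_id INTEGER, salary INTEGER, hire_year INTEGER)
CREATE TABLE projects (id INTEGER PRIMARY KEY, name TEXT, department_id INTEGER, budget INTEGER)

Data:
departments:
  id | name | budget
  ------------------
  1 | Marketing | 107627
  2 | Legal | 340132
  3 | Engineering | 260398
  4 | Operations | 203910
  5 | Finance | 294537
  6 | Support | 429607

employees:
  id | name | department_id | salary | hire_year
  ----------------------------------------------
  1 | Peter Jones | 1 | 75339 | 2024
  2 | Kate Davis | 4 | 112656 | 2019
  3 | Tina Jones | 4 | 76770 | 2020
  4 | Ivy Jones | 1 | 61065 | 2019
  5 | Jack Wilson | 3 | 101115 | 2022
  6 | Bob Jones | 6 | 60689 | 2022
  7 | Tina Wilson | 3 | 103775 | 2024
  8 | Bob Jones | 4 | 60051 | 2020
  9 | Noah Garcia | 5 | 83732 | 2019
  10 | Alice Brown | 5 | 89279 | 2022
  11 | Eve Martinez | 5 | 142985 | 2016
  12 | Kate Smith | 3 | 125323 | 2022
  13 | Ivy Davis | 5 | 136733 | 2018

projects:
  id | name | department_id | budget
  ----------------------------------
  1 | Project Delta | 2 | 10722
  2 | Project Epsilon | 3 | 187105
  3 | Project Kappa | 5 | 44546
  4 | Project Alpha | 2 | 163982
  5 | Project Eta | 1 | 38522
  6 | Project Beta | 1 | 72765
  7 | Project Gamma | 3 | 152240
SELECT c.name, p.name AS department, c.budget FROM projects c JOIN departments p ON c.department_id = p.id

Execution result:
name | department | budget
Project Delta | Legal | 10722
Project Epsilon | Engineering | 187105
Project Kappa | Finance | 44546
Project Alpha | Legal | 163982
Project Eta | Marketing | 38522
Project Beta | Marketing | 72765
Project Gamma | Engineering | 152240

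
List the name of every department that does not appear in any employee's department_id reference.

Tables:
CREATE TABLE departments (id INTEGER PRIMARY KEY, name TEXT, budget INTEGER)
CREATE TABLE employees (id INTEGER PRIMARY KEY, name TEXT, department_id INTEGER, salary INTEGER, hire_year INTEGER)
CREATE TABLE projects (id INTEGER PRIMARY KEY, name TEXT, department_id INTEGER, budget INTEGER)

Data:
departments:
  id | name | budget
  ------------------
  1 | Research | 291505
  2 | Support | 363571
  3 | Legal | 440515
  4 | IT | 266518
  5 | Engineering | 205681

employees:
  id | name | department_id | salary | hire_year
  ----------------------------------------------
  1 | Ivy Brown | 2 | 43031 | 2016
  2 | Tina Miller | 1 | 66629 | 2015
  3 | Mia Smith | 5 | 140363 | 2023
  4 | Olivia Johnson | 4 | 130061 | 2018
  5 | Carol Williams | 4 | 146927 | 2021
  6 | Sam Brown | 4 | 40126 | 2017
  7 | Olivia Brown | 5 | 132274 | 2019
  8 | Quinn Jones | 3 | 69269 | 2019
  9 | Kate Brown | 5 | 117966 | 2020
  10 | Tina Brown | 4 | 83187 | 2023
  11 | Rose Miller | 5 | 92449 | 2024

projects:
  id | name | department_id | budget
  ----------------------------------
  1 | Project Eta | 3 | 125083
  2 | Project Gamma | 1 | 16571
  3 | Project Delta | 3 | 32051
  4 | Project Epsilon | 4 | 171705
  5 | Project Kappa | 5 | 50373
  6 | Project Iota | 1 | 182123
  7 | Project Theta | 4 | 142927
SELECT p.name FROM departments p LEFT JOIN employees c ON c.department_id = p.id WHERE c.id IS NULL

Execution result:
(no rows)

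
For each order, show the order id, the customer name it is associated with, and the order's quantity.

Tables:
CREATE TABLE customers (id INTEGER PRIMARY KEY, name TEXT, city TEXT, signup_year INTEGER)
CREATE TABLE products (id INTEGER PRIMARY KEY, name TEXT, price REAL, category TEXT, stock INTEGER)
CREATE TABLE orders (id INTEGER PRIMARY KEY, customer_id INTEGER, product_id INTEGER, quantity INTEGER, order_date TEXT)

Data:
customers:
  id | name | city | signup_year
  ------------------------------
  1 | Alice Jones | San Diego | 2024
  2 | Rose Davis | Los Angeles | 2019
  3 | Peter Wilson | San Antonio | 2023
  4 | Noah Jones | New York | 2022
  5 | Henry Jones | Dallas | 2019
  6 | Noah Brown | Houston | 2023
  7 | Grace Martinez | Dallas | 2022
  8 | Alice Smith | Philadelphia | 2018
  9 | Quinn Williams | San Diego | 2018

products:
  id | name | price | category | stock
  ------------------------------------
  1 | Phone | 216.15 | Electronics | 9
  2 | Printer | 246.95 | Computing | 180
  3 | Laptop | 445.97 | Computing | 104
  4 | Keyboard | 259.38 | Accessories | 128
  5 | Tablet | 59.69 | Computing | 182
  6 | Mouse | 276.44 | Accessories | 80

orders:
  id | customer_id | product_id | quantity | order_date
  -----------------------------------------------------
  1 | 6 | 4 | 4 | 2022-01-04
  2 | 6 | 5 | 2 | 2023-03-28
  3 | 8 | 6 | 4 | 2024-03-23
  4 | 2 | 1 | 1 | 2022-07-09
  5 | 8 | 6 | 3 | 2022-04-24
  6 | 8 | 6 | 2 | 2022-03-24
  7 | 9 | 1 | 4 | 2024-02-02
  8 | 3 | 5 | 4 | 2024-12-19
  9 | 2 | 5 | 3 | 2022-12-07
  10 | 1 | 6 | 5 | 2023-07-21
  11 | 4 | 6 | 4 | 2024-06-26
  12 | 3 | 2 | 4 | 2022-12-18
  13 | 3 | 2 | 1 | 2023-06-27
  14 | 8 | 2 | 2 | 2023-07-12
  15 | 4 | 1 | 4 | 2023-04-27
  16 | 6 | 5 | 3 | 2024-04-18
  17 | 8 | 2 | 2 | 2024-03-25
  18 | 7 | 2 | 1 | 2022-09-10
SELECT c.id, p.name AS customer, c.quantity FROM orders c JOIN customers p ON c.customer_id = p.id

Execution result:
id | customer | quantity
1 | Noah Brown | 4
2 | Noah Brown | 2
3 | Alice Smith | 4
4 | Rose Davis | 1
5 | Alice Smith | 3
6 | Alice Smith | 2
7 | Quinn Williams | 4
8 | Peter Wilson | 4
9 | Rose Davis | 3
10 | Alice Jones | 5
11 | Noah Jones | 4
12 | Peter Wilson | 4
13 | Peter Wilson | 1
14 | Alice Smith | 2
15 | Noah Jones | 4
16 | Noah Brown | 3
17 | Alice Smith | 2
18 | Grace Martinez | 1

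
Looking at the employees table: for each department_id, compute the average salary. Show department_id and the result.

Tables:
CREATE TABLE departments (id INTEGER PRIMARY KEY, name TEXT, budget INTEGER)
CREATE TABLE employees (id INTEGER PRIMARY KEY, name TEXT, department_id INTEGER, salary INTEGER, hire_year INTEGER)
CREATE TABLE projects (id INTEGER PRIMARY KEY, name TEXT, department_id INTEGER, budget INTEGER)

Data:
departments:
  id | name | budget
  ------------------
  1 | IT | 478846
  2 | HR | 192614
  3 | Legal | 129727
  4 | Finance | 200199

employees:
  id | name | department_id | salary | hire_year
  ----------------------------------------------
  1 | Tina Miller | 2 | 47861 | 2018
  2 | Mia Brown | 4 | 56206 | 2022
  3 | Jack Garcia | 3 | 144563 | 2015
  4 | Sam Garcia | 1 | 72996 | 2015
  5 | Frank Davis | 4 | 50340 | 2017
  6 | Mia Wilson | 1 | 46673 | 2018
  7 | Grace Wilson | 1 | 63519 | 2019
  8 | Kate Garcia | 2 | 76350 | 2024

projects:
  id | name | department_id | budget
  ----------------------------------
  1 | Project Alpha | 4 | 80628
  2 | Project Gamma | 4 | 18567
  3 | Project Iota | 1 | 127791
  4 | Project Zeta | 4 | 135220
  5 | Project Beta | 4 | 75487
SELECT department_id, AVG(salary) AS avg_salary FROM employees GROUP BY department_id

Execution result:
department_id | avg_salary
1 | 61062.67
2 | 62105.50
3 | 144563.00
4 | 53273.00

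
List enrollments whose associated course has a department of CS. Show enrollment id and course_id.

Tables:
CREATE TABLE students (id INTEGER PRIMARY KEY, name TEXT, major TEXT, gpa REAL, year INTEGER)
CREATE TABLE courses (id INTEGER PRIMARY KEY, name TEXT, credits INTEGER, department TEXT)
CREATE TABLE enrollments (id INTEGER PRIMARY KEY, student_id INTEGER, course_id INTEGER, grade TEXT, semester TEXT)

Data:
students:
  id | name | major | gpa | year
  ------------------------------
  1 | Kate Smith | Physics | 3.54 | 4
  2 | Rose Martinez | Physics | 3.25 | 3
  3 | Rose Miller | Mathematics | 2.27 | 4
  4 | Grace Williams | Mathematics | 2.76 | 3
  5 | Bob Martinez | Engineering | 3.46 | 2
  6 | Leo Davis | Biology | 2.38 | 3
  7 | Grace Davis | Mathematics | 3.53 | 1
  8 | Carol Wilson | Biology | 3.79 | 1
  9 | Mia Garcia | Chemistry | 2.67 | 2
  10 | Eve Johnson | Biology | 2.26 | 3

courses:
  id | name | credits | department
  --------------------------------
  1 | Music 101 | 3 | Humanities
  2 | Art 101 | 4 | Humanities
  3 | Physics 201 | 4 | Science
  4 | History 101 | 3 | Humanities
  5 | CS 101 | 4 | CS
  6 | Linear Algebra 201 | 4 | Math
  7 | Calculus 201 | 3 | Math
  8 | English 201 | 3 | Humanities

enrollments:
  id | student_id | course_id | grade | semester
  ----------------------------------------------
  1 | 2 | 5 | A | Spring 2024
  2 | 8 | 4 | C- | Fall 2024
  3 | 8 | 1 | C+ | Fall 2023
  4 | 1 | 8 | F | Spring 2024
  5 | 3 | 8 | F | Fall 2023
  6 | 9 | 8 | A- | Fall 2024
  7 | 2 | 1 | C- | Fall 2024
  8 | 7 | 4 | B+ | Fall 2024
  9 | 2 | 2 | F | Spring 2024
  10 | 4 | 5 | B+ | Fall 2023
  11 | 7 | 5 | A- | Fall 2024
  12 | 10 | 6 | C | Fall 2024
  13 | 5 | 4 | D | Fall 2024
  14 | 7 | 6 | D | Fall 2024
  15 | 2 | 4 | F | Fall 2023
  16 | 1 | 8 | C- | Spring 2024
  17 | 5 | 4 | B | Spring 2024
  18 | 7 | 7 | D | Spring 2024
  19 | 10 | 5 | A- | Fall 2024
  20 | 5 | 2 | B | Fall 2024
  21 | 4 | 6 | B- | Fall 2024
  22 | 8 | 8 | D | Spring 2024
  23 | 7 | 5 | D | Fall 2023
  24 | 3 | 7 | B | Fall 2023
SELECT id, course_id FROM enrollments WHERE course_id IN (SELECT id FROM courses WHERE department = 'CS')

Execution result:
id | course_id
1 | 5
10 | 5
11 | 5
19 | 5
23 | 5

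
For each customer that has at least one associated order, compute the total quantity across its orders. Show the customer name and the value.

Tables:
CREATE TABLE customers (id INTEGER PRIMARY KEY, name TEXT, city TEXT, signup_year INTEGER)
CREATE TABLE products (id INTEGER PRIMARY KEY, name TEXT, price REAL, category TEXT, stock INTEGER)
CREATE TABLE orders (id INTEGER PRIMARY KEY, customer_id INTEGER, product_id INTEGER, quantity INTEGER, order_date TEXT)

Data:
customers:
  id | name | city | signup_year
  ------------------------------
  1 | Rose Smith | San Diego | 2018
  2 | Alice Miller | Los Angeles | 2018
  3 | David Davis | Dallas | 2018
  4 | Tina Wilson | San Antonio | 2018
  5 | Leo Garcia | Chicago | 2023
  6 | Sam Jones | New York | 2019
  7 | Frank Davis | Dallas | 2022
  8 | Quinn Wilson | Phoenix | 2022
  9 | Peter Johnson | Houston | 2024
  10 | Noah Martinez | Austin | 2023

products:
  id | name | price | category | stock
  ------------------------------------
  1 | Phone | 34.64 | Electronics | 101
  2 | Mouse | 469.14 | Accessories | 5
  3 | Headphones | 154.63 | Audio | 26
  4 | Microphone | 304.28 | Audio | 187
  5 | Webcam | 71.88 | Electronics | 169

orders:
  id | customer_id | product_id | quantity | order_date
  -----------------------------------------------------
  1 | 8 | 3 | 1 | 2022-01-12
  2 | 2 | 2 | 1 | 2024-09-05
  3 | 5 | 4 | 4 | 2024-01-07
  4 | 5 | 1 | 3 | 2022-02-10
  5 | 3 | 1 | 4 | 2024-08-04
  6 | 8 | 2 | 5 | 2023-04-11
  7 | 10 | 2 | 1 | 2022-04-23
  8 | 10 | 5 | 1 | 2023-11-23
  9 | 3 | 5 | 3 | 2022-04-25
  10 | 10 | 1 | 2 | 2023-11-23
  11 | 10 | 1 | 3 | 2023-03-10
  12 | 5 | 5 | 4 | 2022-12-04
SELECT p.name, SUM(c.quantity) AS sum_quantity FROM orders c JOIN customers p ON c.customer_id = p.id GROUP BY p.id, p.name

Execution result:
name | sum_quantity
Alice Miller | 1
David Davis | 7
Leo Garcia | 11
Quinn Wilson | 6
Noah Martinez | 7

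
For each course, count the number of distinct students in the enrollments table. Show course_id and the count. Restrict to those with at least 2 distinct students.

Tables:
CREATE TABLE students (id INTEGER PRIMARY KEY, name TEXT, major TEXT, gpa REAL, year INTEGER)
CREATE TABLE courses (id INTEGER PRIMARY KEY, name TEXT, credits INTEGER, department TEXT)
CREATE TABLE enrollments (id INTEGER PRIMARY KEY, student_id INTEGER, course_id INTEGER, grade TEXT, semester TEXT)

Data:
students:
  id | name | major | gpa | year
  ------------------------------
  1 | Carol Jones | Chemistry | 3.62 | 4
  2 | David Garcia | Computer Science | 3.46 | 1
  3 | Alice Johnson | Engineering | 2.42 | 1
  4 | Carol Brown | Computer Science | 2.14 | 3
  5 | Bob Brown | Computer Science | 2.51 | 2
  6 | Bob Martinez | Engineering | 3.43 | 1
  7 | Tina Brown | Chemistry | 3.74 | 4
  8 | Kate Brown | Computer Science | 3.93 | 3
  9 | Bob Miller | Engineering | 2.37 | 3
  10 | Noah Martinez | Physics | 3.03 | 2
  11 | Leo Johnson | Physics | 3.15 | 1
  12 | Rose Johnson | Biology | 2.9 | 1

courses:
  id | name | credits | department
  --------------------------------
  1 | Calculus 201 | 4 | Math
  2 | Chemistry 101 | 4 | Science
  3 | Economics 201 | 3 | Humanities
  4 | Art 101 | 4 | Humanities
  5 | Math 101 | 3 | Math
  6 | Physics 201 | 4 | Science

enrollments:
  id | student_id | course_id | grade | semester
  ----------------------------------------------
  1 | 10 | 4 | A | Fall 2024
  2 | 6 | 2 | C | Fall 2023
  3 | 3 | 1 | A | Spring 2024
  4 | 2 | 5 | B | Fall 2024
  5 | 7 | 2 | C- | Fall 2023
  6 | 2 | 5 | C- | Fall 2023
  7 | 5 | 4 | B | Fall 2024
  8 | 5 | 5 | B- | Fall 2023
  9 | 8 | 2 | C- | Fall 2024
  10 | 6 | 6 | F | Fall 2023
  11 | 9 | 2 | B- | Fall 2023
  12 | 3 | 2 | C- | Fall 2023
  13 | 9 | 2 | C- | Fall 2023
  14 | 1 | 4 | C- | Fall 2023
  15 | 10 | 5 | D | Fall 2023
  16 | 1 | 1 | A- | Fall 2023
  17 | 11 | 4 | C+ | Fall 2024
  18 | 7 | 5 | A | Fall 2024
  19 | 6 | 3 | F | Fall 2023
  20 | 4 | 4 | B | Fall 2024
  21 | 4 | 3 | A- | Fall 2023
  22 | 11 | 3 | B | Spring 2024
SELECT course_id, COUNT(DISTINCT student_id) AS distinct_student_count FROM enrollments GROUP BY course_id HAVING COUNT(DISTINCT student_id) >= 2

Execution result:
course_id | distinct_student_count
1 | 2
2 | 5
3 | 3
4 | 5
5 | 4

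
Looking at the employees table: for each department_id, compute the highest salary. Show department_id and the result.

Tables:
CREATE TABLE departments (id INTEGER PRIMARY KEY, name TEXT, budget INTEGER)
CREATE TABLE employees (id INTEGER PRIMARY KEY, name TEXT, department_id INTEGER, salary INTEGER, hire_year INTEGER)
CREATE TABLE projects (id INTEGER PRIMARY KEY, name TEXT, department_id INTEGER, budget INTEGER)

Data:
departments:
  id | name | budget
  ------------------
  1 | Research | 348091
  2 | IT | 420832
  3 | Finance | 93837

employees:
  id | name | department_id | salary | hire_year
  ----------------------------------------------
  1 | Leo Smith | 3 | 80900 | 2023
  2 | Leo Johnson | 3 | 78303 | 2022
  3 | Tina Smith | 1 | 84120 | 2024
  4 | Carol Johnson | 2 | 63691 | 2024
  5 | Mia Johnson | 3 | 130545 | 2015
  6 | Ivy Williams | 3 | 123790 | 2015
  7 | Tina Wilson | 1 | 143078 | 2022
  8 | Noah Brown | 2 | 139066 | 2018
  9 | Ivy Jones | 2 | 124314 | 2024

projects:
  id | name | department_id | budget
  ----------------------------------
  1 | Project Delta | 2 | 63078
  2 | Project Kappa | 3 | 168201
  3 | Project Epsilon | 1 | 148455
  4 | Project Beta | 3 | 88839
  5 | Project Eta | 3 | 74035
SELECT department_id, MAX(salary) AS max_salary FROM employees GROUP BY department_id

Execution result:
department_id | max_salary
1 | 143078
2 | 139066
3 | 130545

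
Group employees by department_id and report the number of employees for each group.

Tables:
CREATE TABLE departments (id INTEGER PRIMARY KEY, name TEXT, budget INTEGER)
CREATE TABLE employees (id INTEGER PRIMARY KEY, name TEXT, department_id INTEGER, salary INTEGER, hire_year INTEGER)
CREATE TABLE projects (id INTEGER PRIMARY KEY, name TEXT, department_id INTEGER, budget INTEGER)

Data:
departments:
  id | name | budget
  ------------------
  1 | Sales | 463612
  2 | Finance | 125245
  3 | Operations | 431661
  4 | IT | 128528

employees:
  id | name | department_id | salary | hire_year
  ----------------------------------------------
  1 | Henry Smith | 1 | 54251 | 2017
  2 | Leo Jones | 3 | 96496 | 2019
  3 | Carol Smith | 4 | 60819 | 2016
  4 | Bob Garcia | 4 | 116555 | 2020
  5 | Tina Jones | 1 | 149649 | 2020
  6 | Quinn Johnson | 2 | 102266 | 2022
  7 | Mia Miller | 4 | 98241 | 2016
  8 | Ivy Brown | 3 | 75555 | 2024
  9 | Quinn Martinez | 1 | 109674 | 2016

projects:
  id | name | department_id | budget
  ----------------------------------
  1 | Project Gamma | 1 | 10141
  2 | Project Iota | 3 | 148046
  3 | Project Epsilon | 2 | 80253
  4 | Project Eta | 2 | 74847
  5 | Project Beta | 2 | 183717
SELECT department_id, COUNT(*) AS n FROM employees GROUP BY department_id

Execution result:
department_id | n
1 | 3
2 | 1
3 | 2
4 | 3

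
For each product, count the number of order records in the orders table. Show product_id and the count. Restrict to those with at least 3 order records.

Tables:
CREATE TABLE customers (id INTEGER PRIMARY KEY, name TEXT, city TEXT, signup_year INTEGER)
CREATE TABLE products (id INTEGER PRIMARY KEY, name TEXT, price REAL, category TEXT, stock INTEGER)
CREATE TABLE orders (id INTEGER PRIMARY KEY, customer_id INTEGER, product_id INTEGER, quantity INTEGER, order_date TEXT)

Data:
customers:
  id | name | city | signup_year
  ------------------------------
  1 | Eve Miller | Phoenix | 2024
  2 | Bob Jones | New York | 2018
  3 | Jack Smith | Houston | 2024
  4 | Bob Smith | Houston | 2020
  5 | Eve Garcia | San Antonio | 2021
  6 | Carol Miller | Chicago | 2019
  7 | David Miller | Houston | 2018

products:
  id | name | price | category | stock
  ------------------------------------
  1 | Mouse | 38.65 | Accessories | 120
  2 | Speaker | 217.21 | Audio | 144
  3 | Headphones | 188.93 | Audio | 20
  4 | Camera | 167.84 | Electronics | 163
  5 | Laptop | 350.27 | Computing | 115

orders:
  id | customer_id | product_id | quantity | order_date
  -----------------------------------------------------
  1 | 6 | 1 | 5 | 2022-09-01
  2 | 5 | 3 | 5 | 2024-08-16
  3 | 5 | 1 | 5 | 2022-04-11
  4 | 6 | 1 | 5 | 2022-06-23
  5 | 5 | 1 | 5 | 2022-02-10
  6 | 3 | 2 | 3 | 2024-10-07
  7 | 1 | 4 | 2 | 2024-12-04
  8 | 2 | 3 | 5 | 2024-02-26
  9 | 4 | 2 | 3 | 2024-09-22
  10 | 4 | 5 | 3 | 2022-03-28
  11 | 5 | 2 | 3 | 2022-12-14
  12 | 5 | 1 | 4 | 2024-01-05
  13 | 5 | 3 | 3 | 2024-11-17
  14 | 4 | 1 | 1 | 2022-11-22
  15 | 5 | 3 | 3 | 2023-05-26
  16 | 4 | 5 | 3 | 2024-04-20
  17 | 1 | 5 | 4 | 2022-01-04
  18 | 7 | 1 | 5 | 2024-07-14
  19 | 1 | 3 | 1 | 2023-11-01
SELECT product_id, COUNT(*) AS order_count FROM orders GROUP BY product_id HAVING COUNT(*) >= 3

Execution result:
product_id | order_count
1 | 7
2 | 3
3 | 5
5 | 3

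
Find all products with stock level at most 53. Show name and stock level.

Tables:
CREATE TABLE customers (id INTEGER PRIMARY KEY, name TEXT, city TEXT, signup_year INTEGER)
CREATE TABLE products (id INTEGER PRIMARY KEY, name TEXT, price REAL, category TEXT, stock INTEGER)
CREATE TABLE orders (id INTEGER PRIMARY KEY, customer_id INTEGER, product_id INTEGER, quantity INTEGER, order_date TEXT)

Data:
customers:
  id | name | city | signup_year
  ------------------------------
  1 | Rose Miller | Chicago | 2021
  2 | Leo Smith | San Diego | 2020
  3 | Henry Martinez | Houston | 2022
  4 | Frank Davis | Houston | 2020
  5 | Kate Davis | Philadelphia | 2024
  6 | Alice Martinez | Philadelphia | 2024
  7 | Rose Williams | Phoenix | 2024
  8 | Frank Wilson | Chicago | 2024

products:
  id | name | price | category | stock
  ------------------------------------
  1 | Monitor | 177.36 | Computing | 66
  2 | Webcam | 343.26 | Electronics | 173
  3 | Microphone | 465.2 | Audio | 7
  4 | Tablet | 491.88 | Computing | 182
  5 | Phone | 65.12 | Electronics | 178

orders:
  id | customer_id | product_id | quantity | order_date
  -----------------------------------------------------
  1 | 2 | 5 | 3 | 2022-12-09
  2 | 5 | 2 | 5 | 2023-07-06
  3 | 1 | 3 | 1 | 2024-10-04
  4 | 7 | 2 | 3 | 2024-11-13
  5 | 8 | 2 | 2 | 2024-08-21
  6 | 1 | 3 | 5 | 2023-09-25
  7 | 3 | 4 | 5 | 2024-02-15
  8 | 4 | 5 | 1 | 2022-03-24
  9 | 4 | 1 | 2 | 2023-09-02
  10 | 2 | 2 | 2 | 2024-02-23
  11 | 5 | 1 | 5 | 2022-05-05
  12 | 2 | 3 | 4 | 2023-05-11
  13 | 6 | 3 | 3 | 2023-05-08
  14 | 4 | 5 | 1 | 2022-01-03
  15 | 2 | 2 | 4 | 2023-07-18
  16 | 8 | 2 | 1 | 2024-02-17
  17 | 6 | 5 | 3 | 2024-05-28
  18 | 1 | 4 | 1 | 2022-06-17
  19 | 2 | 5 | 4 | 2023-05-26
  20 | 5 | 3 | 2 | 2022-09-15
SELECT name, stock FROM products WHERE stock <= 53

Execution result:
name | stock
Microphone | 7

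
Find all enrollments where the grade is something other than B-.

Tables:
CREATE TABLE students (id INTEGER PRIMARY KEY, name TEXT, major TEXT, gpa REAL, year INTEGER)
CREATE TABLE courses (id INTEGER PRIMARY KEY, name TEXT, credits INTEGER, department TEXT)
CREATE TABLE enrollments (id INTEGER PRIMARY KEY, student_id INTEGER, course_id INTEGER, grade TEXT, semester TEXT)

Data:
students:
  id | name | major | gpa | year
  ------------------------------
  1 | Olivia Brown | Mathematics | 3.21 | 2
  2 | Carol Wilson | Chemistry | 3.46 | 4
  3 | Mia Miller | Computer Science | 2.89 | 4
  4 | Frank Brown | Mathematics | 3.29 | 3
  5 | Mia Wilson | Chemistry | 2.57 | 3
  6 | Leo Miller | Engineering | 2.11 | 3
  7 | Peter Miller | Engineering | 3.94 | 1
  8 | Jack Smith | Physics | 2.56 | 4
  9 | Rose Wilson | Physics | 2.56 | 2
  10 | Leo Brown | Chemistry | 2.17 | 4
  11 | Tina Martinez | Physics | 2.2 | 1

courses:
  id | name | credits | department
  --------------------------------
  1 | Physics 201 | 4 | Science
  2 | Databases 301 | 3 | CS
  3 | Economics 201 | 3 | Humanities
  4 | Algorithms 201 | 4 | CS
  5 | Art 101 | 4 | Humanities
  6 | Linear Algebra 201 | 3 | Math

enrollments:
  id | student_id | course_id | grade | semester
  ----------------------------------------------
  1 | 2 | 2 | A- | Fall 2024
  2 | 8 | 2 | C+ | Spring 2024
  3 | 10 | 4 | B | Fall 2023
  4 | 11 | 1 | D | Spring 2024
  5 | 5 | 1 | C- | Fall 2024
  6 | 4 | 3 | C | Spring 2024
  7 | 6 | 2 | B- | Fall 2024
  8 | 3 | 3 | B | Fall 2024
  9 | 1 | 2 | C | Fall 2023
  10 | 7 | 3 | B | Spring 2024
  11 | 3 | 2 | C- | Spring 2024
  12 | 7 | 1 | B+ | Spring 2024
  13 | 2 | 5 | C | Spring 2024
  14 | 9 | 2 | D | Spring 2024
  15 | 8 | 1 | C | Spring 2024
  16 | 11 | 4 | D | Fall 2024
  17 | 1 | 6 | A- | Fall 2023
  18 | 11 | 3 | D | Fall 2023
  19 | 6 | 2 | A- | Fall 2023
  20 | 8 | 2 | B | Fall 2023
SELECT id, grade FROM enrollments WHERE grade <> 'B-'

Execution result:
id | grade
1 | A-
2 | C+
3 | B
4 | D
5 | C-
6 | C
8 | B
9 | C
10 | B
11 | C-
12 | B+
13 | C
14 | D
15 | C
16 | D
17 | A-
18 | D
19 | A-
20 | B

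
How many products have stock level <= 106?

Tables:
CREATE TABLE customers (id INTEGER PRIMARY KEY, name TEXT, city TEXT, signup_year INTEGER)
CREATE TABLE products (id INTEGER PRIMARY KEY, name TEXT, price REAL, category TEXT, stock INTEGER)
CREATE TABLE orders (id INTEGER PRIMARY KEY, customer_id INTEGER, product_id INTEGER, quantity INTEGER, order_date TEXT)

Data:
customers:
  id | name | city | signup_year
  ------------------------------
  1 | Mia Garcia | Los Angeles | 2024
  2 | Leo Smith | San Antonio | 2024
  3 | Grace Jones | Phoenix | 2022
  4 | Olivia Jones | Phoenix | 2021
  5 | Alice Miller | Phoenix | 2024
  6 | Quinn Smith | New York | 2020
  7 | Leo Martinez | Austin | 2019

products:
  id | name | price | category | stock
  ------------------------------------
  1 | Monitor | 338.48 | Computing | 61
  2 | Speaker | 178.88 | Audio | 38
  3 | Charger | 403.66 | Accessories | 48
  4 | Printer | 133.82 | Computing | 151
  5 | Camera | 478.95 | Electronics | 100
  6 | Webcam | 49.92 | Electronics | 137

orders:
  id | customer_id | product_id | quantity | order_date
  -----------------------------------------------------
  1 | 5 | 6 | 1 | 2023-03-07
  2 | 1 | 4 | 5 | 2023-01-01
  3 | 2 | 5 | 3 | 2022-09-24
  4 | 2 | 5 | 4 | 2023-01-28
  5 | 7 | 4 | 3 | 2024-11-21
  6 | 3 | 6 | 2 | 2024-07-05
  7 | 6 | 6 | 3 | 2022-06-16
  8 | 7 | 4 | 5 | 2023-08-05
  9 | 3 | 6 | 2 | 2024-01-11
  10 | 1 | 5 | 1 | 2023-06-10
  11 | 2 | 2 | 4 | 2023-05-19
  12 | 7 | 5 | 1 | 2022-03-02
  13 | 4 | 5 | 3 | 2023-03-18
SELECT COUNT(*) FROM products WHERE stock <= 106

Execution result:
4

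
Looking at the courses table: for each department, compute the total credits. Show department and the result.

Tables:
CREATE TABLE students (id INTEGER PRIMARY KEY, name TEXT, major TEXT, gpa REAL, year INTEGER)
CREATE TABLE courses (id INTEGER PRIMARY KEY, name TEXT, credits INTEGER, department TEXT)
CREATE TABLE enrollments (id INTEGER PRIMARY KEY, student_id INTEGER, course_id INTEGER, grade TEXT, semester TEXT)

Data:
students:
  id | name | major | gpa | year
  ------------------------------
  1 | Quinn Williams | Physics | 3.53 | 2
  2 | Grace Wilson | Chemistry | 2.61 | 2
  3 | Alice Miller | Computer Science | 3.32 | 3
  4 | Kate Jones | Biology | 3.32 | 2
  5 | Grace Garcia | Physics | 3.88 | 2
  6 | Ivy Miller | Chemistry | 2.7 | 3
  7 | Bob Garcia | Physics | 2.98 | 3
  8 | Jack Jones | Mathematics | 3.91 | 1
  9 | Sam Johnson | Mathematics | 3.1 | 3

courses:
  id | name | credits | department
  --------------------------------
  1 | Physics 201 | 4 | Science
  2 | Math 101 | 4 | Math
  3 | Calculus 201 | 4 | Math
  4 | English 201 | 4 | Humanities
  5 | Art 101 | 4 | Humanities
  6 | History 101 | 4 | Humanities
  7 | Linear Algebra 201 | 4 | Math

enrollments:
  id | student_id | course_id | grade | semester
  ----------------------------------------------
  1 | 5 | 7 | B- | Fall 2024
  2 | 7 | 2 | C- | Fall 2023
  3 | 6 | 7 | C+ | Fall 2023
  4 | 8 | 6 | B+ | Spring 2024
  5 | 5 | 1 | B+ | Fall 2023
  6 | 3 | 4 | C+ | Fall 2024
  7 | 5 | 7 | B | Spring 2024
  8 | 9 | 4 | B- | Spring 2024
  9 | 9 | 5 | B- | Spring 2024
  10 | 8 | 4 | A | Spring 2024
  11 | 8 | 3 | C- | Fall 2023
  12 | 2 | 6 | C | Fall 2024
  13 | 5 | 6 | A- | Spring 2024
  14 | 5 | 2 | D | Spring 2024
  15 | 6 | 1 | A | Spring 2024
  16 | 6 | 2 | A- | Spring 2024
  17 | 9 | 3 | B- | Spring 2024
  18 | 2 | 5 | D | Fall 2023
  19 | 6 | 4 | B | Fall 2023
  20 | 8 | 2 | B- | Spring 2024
SELECT department, SUM(credits) AS sum_credits FROM courses GROUP BY department

Execution result:
department | sum_credits
Humanities | 12
Math | 12
Science | 4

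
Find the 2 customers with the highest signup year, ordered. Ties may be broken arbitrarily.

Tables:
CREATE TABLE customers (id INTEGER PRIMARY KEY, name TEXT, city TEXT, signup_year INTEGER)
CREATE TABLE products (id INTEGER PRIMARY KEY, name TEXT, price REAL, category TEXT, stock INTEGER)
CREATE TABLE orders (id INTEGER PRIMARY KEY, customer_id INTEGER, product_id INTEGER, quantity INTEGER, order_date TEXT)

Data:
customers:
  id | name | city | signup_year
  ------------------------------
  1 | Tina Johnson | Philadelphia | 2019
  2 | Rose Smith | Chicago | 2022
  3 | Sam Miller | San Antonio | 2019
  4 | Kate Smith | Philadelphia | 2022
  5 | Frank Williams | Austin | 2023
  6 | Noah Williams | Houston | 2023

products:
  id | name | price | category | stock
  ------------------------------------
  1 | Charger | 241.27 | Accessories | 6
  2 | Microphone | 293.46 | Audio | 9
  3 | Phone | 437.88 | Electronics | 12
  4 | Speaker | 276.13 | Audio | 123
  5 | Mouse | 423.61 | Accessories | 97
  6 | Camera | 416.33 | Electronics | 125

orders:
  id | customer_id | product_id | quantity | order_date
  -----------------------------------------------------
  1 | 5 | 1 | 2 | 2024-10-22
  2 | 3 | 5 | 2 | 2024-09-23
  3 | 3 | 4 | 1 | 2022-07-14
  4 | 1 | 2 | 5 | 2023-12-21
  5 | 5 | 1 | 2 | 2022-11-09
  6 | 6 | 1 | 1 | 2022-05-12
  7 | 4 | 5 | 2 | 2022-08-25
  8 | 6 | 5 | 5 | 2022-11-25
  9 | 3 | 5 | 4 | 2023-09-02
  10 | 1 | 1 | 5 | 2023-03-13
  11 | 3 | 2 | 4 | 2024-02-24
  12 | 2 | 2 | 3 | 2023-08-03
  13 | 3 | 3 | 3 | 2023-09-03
SELECT name, signup_year FROM customers ORDER BY signup_year DESC LIMIT 2

Execution result:
name | signup_year
Frank Williams | 2023
Noah Williams | 2023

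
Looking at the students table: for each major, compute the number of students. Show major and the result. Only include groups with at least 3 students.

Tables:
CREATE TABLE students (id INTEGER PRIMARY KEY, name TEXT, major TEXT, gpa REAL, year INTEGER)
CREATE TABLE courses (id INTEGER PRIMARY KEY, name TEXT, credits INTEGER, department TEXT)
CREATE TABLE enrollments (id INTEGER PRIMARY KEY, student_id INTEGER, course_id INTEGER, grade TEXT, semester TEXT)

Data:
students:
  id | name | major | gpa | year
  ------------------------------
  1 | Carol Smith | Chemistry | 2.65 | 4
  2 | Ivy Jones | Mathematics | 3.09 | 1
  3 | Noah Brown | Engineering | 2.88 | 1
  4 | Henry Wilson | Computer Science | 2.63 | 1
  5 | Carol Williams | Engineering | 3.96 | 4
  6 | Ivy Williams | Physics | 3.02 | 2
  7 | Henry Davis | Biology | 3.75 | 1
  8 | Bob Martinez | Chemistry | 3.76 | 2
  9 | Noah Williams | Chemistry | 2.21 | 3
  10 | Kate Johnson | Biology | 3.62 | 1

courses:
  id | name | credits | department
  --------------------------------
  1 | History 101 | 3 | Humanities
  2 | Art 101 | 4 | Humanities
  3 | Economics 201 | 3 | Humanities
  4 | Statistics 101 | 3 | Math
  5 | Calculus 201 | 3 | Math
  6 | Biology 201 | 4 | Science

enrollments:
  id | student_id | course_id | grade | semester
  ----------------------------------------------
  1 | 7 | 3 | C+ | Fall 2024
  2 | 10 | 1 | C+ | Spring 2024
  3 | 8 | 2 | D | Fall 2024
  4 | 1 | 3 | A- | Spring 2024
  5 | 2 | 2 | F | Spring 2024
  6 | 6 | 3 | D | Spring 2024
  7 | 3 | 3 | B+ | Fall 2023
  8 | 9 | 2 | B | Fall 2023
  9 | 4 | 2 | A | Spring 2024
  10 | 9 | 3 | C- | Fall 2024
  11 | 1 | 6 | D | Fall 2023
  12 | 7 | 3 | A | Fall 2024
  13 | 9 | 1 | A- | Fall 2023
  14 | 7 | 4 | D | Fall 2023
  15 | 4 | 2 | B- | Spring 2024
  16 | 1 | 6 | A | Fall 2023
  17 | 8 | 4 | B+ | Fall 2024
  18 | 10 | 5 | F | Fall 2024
SELECT major, COUNT(*) AS n FROM students GROUP BY major HAVING COUNT(*) >= 3

Execution result:
major | n
Chemistry | 3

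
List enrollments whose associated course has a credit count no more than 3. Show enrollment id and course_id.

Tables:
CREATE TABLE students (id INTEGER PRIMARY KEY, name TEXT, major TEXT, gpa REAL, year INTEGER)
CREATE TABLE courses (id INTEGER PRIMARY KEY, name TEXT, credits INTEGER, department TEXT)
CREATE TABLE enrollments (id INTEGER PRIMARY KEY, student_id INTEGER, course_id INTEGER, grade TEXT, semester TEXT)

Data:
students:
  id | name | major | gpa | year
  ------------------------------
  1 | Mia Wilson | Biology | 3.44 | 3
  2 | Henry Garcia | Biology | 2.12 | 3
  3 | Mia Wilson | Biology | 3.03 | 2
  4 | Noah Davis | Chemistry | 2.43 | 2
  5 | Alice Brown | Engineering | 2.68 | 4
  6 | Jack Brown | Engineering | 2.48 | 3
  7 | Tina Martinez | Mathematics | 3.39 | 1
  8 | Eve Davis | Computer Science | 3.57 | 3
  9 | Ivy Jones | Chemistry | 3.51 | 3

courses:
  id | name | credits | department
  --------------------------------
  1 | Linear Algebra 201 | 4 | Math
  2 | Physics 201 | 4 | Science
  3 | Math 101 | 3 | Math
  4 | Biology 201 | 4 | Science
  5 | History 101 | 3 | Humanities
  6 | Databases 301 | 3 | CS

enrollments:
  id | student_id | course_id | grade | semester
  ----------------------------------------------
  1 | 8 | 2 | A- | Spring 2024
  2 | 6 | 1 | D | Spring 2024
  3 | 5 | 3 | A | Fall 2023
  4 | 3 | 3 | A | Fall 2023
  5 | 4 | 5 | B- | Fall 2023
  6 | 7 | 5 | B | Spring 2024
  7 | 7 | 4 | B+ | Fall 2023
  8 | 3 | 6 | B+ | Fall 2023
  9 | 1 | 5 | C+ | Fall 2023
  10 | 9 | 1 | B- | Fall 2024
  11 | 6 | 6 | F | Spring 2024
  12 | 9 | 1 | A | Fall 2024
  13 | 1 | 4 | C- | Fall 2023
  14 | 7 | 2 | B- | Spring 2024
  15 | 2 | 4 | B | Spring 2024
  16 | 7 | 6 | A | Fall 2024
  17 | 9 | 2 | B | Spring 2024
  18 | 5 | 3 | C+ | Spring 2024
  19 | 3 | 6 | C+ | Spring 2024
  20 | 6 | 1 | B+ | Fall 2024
SELECT id, course_id FROM enrollments WHERE course_id IN (SELECT id FROM courses WHERE credits <= 3)

Execution result:
id | course_id
3 | 3
4 | 3
5 | 5
6 | 5
8 | 6
9 | 5
11 | 6
16 | 6
18 | 3
19 | 6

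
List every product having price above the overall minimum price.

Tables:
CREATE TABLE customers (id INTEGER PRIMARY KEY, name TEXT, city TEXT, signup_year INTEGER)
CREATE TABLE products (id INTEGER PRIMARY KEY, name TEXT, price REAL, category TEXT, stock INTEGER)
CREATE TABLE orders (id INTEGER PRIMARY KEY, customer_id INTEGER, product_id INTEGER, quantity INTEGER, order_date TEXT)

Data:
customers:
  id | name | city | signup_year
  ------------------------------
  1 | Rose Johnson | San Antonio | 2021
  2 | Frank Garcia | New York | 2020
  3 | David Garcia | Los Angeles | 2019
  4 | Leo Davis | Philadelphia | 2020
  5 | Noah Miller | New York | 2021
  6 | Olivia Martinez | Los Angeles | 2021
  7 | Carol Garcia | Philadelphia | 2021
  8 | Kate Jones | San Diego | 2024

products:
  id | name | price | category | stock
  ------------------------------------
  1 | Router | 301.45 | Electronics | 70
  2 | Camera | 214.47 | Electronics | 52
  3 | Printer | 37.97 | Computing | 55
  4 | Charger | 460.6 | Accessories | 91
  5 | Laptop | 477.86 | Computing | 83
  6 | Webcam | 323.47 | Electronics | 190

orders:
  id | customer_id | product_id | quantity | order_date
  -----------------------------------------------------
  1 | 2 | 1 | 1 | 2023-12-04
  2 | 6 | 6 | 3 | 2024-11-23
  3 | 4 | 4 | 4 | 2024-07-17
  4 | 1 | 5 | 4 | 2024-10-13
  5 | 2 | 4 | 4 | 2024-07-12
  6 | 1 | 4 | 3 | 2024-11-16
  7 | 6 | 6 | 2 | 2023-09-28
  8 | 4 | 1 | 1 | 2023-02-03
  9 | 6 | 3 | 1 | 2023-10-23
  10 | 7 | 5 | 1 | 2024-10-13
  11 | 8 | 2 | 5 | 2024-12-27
SELECT name, price FROM products WHERE price > (SELECT MIN(price) FROM products)

Execution result:
name | price
Router | 301.45
Camera | 214.47
Charger | 460.60
Laptop | 477.86
Webcam | 323.47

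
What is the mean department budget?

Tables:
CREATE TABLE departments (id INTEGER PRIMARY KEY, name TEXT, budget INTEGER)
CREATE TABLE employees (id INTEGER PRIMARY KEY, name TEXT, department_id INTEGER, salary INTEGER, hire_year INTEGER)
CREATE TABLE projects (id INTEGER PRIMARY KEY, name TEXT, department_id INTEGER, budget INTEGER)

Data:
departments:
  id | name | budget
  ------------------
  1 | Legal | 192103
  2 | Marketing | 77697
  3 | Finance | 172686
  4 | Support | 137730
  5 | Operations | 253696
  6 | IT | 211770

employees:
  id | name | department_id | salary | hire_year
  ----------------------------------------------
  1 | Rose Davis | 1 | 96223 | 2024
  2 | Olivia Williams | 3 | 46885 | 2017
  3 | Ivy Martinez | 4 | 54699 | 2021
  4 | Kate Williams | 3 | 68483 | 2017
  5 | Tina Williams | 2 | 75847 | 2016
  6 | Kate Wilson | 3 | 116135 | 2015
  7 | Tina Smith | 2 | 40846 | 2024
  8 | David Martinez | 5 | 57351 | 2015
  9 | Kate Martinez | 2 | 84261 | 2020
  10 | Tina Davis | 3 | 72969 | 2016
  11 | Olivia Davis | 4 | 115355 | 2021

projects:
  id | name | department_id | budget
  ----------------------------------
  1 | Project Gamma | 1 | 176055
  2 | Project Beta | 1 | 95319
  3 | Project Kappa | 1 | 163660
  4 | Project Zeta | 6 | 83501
SELECT AVG(budget) FROM departments

Execution result:
174280.33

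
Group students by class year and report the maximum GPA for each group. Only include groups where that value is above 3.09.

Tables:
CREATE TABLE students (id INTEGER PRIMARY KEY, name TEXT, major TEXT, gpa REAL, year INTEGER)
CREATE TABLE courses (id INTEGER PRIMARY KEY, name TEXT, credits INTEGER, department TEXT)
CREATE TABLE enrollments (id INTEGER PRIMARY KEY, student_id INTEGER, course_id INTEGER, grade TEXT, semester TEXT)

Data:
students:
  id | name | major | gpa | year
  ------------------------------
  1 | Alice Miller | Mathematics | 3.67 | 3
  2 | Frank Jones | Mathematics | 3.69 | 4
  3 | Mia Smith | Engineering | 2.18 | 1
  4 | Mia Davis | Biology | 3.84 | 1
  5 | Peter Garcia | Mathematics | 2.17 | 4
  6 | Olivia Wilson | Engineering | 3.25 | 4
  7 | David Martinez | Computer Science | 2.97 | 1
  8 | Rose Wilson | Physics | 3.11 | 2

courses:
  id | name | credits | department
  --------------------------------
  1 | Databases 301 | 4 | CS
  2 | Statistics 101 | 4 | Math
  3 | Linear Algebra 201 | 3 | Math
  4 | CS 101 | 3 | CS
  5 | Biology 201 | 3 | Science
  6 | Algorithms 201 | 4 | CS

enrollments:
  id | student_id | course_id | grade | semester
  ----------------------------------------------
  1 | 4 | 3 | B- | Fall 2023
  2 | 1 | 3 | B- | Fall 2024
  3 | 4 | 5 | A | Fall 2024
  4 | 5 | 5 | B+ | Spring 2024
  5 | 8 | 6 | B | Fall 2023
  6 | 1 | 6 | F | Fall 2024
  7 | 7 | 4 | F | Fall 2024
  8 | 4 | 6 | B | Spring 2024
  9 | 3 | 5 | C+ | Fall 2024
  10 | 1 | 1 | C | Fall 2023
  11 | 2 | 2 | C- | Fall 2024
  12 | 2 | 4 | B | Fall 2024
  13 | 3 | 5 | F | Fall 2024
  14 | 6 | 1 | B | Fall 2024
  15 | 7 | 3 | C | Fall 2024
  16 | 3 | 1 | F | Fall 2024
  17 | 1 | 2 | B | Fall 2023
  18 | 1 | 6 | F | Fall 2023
SELECT year, MAX(gpa) AS max_gpa FROM students GROUP BY year HAVING MAX(gpa) > 3.09

Execution result:
year | max_gpa
1 | 3.84
2 | 3.11
3 | 3.67
4 | 3.69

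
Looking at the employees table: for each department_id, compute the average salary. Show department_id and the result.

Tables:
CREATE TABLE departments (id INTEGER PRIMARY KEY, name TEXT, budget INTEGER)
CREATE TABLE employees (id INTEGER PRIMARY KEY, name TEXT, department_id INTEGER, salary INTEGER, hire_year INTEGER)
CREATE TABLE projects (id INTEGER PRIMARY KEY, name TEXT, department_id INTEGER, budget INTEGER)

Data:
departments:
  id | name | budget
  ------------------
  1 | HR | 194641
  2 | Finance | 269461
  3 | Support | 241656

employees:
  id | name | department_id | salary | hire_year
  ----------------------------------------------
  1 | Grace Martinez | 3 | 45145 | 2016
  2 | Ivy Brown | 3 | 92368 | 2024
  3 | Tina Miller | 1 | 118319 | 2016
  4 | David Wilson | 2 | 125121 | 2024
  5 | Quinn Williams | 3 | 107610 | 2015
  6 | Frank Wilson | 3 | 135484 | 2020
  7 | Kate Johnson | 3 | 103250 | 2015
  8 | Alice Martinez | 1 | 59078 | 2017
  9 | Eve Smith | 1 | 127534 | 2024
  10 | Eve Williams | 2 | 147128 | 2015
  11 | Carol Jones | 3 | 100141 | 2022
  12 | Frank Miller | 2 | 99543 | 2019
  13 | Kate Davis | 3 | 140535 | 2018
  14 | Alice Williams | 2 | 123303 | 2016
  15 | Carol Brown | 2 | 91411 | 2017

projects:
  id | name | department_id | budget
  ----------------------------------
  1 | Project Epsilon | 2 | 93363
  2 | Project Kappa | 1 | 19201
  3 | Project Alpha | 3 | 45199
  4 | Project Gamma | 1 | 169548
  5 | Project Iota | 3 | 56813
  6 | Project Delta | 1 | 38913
SELECT department_id, AVG(salary) AS avg_salary FROM employees GROUP BY department_id

Execution result:
department_id | avg_salary
1 | 101643.67
2 | 117301.20
3 | 103504.71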